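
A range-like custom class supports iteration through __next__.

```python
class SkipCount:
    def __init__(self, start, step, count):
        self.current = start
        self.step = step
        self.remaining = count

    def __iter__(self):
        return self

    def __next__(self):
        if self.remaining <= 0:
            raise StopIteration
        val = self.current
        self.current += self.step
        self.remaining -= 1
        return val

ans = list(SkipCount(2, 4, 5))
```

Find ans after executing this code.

Step 1: SkipCount starts at 2, increments by 4, for 5 steps:
  Yield 2, then current += 4
  Yield 6, then current += 4
  Yield 10, then current += 4
  Yield 14, then current += 4
  Yield 18, then current += 4
Therefore ans = [2, 6, 10, 14, 18].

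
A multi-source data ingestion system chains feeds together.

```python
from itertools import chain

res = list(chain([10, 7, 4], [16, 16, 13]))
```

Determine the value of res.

Step 1: chain() concatenates iterables: [10, 7, 4] + [16, 16, 13].
Therefore res = [10, 7, 4, 16, 16, 13].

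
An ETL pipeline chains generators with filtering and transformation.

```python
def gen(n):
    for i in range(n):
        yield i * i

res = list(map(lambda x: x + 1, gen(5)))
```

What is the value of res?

Step 1: gen(5) yields squares: [0, 1, 4, 9, 16].
Step 2: map adds 1 to each: [1, 2, 5, 10, 17].
Therefore res = [1, 2, 5, 10, 17].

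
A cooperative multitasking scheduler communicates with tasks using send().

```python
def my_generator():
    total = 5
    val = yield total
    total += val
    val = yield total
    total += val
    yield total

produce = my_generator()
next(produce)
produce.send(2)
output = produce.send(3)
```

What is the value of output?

Step 1: next() -> yield total=5.
Step 2: send(2) -> val=2, total = 5+2 = 7, yield 7.
Step 3: send(3) -> val=3, total = 7+3 = 10, yield 10.
Therefore output = 10.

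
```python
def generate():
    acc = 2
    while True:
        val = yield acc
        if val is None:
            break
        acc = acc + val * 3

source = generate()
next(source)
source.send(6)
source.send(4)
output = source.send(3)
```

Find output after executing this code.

Step 1: next() -> yield acc=2.
Step 2: send(6) -> val=6, acc = 2 + 6*3 = 20, yield 20.
Step 3: send(4) -> val=4, acc = 20 + 4*3 = 32, yield 32.
Step 4: send(3) -> val=3, acc = 32 + 3*3 = 41, yield 41.
Therefore output = 41.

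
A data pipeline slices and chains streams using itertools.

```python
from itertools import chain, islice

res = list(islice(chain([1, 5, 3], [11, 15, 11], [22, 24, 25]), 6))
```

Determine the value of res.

Step 1: chain([1, 5, 3], [11, 15, 11], [22, 24, 25]) = [1, 5, 3, 11, 15, 11, 22, 24, 25].
Step 2: islice takes first 6 elements: [1, 5, 3, 11, 15, 11].
Therefore res = [1, 5, 3, 11, 15, 11].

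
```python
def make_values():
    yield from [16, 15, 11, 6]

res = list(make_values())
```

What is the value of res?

Step 1: yield from delegates to the iterable, yielding each element.
Step 2: Collected values: [16, 15, 11, 6].
Therefore res = [16, 15, 11, 6].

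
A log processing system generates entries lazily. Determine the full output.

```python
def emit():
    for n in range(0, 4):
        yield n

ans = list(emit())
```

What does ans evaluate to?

Step 1: The generator yields each value from range(0, 4).
Step 2: list() consumes all yields: [0, 1, 2, 3].
Therefore ans = [0, 1, 2, 3].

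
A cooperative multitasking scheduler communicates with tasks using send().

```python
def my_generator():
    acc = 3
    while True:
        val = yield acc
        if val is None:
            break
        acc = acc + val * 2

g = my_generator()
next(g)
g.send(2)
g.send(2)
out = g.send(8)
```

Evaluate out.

Step 1: next() -> yield acc=3.
Step 2: send(2) -> val=2, acc = 3 + 2*2 = 7, yield 7.
Step 3: send(2) -> val=2, acc = 7 + 2*2 = 11, yield 11.
Step 4: send(8) -> val=8, acc = 11 + 8*2 = 27, yield 27.
Therefore out = 27.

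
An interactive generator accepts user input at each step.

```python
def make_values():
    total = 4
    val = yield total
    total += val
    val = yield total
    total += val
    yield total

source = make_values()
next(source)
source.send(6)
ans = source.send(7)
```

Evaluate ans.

Step 1: next() -> yield total=4.
Step 2: send(6) -> val=6, total = 4+6 = 10, yield 10.
Step 3: send(7) -> val=7, total = 10+7 = 17, yield 17.
Therefore ans = 17.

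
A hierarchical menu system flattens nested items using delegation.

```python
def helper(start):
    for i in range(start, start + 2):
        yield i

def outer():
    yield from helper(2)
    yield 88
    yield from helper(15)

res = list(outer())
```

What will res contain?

Step 1: outer() delegates to helper(2):
  yield 2
  yield 3
Step 2: yield 88
Step 3: Delegates to helper(15):
  yield 15
  yield 16
Therefore res = [2, 3, 88, 15, 16].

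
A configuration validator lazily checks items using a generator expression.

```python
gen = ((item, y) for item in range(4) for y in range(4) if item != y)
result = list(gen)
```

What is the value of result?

Step 1: Nested generator over range(4) x range(4) where item != y:
  (0, 0): excluded (item == y)
  (0, 1): included
  (0, 2): included
  (0, 3): included
  (1, 0): included
  (1, 1): excluded (item == y)
  (1, 2): included
  (1, 3): included
  (2, 0): included
  (2, 1): included
  (2, 2): excluded (item == y)
  (2, 3): included
  (3, 0): included
  (3, 1): included
  (3, 2): included
  (3, 3): excluded (item == y)
Therefore result = [(0, 1), (0, 2), (0, 3), (1, 0), (1, 2), (1, 3), (2, 0), (2, 1), (2, 3), (3, 0), (3, 1), (3, 2)].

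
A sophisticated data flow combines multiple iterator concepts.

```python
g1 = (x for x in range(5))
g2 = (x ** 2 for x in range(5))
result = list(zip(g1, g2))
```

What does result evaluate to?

Step 1: g1 produces [0, 1, 2, 3, 4].
Step 2: g2 produces [0, 1, 4, 9, 16].
Step 3: zip pairs them: [(0, 0), (1, 1), (2, 4), (3, 9), (4, 16)].
Therefore result = [(0, 0), (1, 1), (2, 4), (3, 9), (4, 16)].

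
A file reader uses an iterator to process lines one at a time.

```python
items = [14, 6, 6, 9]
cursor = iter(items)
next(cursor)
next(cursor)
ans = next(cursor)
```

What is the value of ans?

Step 1: Create iterator over [14, 6, 6, 9].
Step 2: next() consumes 14.
Step 3: next() consumes 6.
Step 4: next() returns 6.
Therefore ans = 6.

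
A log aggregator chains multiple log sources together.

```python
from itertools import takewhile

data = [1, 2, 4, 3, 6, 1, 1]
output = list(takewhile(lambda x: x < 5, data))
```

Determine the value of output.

Step 1: takewhile stops at first element >= 5:
  1 < 5: take
  2 < 5: take
  4 < 5: take
  3 < 5: take
  6 >= 5: stop
Therefore output = [1, 2, 4, 3].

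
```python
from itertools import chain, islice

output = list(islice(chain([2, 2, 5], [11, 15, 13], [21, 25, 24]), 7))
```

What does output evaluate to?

Step 1: chain([2, 2, 5], [11, 15, 13], [21, 25, 24]) = [2, 2, 5, 11, 15, 13, 21, 25, 24].
Step 2: islice takes first 7 elements: [2, 2, 5, 11, 15, 13, 21].
Therefore output = [2, 2, 5, 11, 15, 13, 21].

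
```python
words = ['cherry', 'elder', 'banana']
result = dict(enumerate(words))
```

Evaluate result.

Step 1: enumerate pairs indices with words:
  0 -> 'cherry'
  1 -> 'elder'
  2 -> 'banana'
Therefore result = {0: 'cherry', 1: 'elder', 2: 'banana'}.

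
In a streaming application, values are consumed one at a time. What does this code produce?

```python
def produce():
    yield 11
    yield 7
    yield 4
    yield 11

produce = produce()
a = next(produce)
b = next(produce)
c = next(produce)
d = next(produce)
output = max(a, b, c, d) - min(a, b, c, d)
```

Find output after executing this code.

Step 1: Create generator and consume all values:
  a = next(produce) = 11
  b = next(produce) = 7
  c = next(produce) = 4
  d = next(produce) = 11
Step 2: max = 11, min = 4, output = 11 - 4 = 7.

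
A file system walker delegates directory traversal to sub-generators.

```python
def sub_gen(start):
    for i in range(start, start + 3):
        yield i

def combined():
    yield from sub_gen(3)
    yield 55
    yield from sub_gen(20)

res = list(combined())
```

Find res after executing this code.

Step 1: combined() delegates to sub_gen(3):
  yield 3
  yield 4
  yield 5
Step 2: yield 55
Step 3: Delegates to sub_gen(20):
  yield 20
  yield 21
  yield 22
Therefore res = [3, 4, 5, 55, 20, 21, 22].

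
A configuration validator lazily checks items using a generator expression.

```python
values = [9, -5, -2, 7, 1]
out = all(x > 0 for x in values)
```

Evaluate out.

Step 1: Check x > 0 for each element in [9, -5, -2, 7, 1]:
  9 > 0: True
  -5 > 0: False
  -2 > 0: False
  7 > 0: True
  1 > 0: True
Step 2: all() returns False.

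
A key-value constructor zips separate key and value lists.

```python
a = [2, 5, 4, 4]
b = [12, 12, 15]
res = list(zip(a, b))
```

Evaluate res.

Step 1: zip stops at shortest (len(a)=4, len(b)=3):
  Index 0: (2, 12)
  Index 1: (5, 12)
  Index 2: (4, 15)
Step 2: Last element of a (4) has no pair, dropped.
Therefore res = [(2, 12), (5, 12), (4, 15)].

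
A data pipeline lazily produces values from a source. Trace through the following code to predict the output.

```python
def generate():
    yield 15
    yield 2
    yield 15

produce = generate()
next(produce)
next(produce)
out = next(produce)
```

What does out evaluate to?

Step 1: generate() creates a generator.
Step 2: next(produce) yields 15 (consumed and discarded).
Step 3: next(produce) yields 2 (consumed and discarded).
Step 4: next(produce) yields 15, assigned to out.
Therefore out = 15.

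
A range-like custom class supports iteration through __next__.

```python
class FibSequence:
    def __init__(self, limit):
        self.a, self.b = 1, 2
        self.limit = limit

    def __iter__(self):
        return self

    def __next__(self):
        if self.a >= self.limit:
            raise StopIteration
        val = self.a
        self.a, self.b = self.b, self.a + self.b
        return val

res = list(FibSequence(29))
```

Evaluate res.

Step 1: Fibonacci-like sequence (a=1, b=2) until >= 29:
  Yield 1, then a,b = 2,3
  Yield 2, then a,b = 3,5
  Yield 3, then a,b = 5,8
  Yield 5, then a,b = 8,13
  Yield 8, then a,b = 13,21
  Yield 13, then a,b = 21,34
  Yield 21, then a,b = 34,55
Step 2: 34 >= 29, stop.
Therefore res = [1, 2, 3, 5, 8, 13, 21].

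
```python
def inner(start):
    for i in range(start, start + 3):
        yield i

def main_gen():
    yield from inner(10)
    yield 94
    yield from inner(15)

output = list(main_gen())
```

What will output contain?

Step 1: main_gen() delegates to inner(10):
  yield 10
  yield 11
  yield 12
Step 2: yield 94
Step 3: Delegates to inner(15):
  yield 15
  yield 16
  yield 17
Therefore output = [10, 11, 12, 94, 15, 16, 17].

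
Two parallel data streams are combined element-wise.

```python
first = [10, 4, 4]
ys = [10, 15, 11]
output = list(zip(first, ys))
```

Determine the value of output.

Step 1: zip pairs elements at same index:
  Index 0: (10, 10)
  Index 1: (4, 15)
  Index 2: (4, 11)
Therefore output = [(10, 10), (4, 15), (4, 11)].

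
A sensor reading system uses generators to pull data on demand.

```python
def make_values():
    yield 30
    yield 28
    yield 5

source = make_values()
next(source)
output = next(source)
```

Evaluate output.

Step 1: make_values() creates a generator.
Step 2: next(source) yields 30 (consumed and discarded).
Step 3: next(source) yields 28, assigned to output.
Therefore output = 28.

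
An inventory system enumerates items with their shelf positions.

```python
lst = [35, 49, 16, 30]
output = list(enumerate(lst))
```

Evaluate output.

Step 1: enumerate pairs each element with its index:
  (0, 35)
  (1, 49)
  (2, 16)
  (3, 30)
Therefore output = [(0, 35), (1, 49), (2, 16), (3, 30)].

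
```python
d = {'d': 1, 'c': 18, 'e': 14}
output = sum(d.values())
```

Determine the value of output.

Step 1: d.values() = [1, 18, 14].
Step 2: sum = 33.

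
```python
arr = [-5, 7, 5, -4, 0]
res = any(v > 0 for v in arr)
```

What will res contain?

Step 1: Check v > 0 for each element in [-5, 7, 5, -4, 0]:
  -5 > 0: False
  7 > 0: True
  5 > 0: True
  -4 > 0: False
  0 > 0: False
Step 2: any() returns True.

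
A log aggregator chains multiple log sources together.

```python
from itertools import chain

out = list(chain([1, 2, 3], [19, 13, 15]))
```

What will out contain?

Step 1: chain() concatenates iterables: [1, 2, 3] + [19, 13, 15].
Therefore out = [1, 2, 3, 19, 13, 15].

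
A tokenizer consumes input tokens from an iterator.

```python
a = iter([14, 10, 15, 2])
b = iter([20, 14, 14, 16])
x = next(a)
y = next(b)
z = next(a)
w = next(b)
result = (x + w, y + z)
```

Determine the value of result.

Step 1: a iterates [14, 10, 15, 2], b iterates [20, 14, 14, 16].
Step 2: x = next(a) = 14, y = next(b) = 20.
Step 3: z = next(a) = 10, w = next(b) = 14.
Step 4: result = (14 + 14, 20 + 10) = (28, 30).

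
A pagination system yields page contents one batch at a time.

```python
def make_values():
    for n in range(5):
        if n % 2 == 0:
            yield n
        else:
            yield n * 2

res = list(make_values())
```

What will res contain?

Step 1: For each n in range(5), yield n if even, else n*2:
  n=0 (even): yield 0
  n=1 (odd): yield 1*2 = 2
  n=2 (even): yield 2
  n=3 (odd): yield 3*2 = 6
  n=4 (even): yield 4
Therefore res = [0, 2, 2, 6, 4].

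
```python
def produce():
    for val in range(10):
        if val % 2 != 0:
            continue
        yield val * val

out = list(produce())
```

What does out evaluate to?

Step 1: Only yield val**2 when val is divisible by 2:
  val=0: 0 % 2 == 0, yield 0**2 = 0
  val=2: 2 % 2 == 0, yield 2**2 = 4
  val=4: 4 % 2 == 0, yield 4**2 = 16
  val=6: 6 % 2 == 0, yield 6**2 = 36
  val=8: 8 % 2 == 0, yield 8**2 = 64
Therefore out = [0, 4, 16, 36, 64].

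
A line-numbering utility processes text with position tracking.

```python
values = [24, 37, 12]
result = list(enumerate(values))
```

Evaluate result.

Step 1: enumerate pairs each element with its index:
  (0, 24)
  (1, 37)
  (2, 12)
Therefore result = [(0, 24), (1, 37), (2, 12)].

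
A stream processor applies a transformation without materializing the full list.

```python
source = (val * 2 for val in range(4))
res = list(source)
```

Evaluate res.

Step 1: For each val in range(4), compute val*2:
  val=0: 0*2 = 0
  val=1: 1*2 = 2
  val=2: 2*2 = 4
  val=3: 3*2 = 6
Therefore res = [0, 2, 4, 6].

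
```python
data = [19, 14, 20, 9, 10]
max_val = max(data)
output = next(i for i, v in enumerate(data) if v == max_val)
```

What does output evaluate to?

Step 1: max([19, 14, 20, 9, 10]) = 20.
Step 2: Find first index where value == 20:
  Index 0: 19 != 20
  Index 1: 14 != 20
  Index 2: 20 == 20, found!
Therefore output = 2.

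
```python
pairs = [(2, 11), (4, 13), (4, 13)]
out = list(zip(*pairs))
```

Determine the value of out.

Step 1: zip(*pairs) transposes: unzips [(2, 11), (4, 13), (4, 13)] into separate sequences.
Step 2: First elements: (2, 4, 4), second elements: (11, 13, 13).
Therefore out = [(2, 4, 4), (11, 13, 13)].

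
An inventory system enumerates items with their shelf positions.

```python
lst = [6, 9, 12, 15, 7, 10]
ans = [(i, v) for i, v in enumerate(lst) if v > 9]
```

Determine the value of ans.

Step 1: Filter enumerate([6, 9, 12, 15, 7, 10]) keeping v > 9:
  (0, 6): 6 <= 9, excluded
  (1, 9): 9 <= 9, excluded
  (2, 12): 12 > 9, included
  (3, 15): 15 > 9, included
  (4, 7): 7 <= 9, excluded
  (5, 10): 10 > 9, included
Therefore ans = [(2, 12), (3, 15), (5, 10)].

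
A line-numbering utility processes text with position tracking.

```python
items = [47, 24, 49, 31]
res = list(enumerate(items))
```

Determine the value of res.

Step 1: enumerate pairs each element with its index:
  (0, 47)
  (1, 24)
  (2, 49)
  (3, 31)
Therefore res = [(0, 47), (1, 24), (2, 49), (3, 31)].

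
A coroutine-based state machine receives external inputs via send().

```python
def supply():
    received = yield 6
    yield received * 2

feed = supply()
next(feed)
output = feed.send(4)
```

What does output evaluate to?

Step 1: next(feed) advances to first yield, producing 6.
Step 2: send(4) resumes, received = 4.
Step 3: yield received * 2 = 4 * 2 = 8.
Therefore output = 8.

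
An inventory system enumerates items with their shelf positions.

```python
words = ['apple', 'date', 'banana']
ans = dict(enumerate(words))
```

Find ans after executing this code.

Step 1: enumerate pairs indices with words:
  0 -> 'apple'
  1 -> 'date'
  2 -> 'banana'
Therefore ans = {0: 'apple', 1: 'date', 2: 'banana'}.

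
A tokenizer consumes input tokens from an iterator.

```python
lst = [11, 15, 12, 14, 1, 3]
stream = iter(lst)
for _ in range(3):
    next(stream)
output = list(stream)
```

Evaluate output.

Step 1: Create iterator over [11, 15, 12, 14, 1, 3].
Step 2: Advance 3 positions (consuming [11, 15, 12]).
Step 3: list() collects remaining elements: [14, 1, 3].
Therefore output = [14, 1, 3].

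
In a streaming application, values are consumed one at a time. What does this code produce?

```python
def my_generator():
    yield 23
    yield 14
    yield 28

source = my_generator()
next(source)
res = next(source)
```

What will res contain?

Step 1: my_generator() creates a generator.
Step 2: next(source) yields 23 (consumed and discarded).
Step 3: next(source) yields 14, assigned to res.
Therefore res = 14.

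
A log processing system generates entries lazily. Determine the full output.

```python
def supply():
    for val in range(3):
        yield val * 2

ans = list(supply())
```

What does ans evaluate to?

Step 1: For each val in range(3), yield val * 2:
  val=0: yield 0 * 2 = 0
  val=1: yield 1 * 2 = 2
  val=2: yield 2 * 2 = 4
Therefore ans = [0, 2, 4].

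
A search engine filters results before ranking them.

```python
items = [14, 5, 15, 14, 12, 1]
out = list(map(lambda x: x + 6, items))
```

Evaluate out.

Step 1: Apply lambda x: x + 6 to each element:
  14 -> 20
  5 -> 11
  15 -> 21
  14 -> 20
  12 -> 18
  1 -> 7
Therefore out = [20, 11, 21, 20, 18, 7].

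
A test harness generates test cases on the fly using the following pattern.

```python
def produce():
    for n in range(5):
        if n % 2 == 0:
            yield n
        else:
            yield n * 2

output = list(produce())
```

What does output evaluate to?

Step 1: For each n in range(5), yield n if even, else n*2:
  n=0 (even): yield 0
  n=1 (odd): yield 1*2 = 2
  n=2 (even): yield 2
  n=3 (odd): yield 3*2 = 6
  n=4 (even): yield 4
Therefore output = [0, 2, 2, 6, 4].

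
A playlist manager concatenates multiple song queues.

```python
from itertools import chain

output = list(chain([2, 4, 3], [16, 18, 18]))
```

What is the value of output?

Step 1: chain() concatenates iterables: [2, 4, 3] + [16, 18, 18].
Therefore output = [2, 4, 3, 16, 18, 18].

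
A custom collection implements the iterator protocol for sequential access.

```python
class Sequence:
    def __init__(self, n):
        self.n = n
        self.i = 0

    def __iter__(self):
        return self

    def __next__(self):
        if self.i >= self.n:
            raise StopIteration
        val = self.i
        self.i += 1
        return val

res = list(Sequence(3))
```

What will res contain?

Step 1: Sequence(3) creates an iterator counting 0 to 2.
Step 2: list() consumes all values: [0, 1, 2].
Therefore res = [0, 1, 2].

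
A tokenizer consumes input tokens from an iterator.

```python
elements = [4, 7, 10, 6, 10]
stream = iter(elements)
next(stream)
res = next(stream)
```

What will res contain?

Step 1: Create iterator over [4, 7, 10, 6, 10].
Step 2: next() consumes 4.
Step 3: next() returns 7.
Therefore res = 7.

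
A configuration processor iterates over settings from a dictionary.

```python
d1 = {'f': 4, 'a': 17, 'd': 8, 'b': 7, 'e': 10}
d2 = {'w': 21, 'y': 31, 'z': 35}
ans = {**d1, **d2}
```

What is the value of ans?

Step 1: Merge d1 and d2 (d2 values override on key conflicts).
Step 2: d1 has keys ['f', 'a', 'd', 'b', 'e'], d2 has keys ['w', 'y', 'z'].
Therefore ans = {'f': 4, 'a': 17, 'd': 8, 'b': 7, 'e': 10, 'w': 21, 'y': 31, 'z': 35}.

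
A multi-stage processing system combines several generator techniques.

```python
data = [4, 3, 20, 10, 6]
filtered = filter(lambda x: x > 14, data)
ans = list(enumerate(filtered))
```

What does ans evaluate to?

Step 1: Filter [4, 3, 20, 10, 6] for > 14: [20].
Step 2: enumerate re-indexes from 0: [(0, 20)].
Therefore ans = [(0, 20)].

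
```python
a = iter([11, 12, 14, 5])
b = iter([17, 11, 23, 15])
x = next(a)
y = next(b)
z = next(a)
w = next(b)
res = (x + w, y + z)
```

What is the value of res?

Step 1: a iterates [11, 12, 14, 5], b iterates [17, 11, 23, 15].
Step 2: x = next(a) = 11, y = next(b) = 17.
Step 3: z = next(a) = 12, w = next(b) = 11.
Step 4: res = (11 + 11, 17 + 12) = (22, 29).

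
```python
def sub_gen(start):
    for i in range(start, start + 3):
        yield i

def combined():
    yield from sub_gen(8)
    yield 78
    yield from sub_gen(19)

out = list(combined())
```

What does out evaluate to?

Step 1: combined() delegates to sub_gen(8):
  yield 8
  yield 9
  yield 10
Step 2: yield 78
Step 3: Delegates to sub_gen(19):
  yield 19
  yield 20
  yield 21
Therefore out = [8, 9, 10, 78, 19, 20, 21].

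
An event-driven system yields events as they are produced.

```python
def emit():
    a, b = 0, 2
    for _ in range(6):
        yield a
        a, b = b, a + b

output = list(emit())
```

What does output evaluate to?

Step 1: Fibonacci-like sequence starting with a=0, b=2:
  Iteration 1: yield a=0, then a,b = 2,2
  Iteration 2: yield a=2, then a,b = 2,4
  Iteration 3: yield a=2, then a,b = 4,6
  Iteration 4: yield a=4, then a,b = 6,10
  Iteration 5: yield a=6, then a,b = 10,16
  Iteration 6: yield a=10, then a,b = 16,26
Therefore output = [0, 2, 2, 4, 6, 10].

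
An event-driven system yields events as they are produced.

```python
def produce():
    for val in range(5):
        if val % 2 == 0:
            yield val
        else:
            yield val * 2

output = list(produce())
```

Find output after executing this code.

Step 1: For each val in range(5), yield val if even, else val*2:
  val=0 (even): yield 0
  val=1 (odd): yield 1*2 = 2
  val=2 (even): yield 2
  val=3 (odd): yield 3*2 = 6
  val=4 (even): yield 4
Therefore output = [0, 2, 2, 6, 4].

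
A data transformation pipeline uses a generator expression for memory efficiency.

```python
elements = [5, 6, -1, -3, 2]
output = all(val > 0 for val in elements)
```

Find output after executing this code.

Step 1: Check val > 0 for each element in [5, 6, -1, -3, 2]:
  5 > 0: True
  6 > 0: True
  -1 > 0: False
  -3 > 0: False
  2 > 0: True
Step 2: all() returns False.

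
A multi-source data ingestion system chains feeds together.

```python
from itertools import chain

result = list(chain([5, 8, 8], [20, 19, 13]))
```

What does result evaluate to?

Step 1: chain() concatenates iterables: [5, 8, 8] + [20, 19, 13].
Therefore result = [5, 8, 8, 20, 19, 13].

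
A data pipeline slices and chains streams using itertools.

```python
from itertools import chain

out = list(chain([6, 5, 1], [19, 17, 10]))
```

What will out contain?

Step 1: chain() concatenates iterables: [6, 5, 1] + [19, 17, 10].
Therefore out = [6, 5, 1, 19, 17, 10].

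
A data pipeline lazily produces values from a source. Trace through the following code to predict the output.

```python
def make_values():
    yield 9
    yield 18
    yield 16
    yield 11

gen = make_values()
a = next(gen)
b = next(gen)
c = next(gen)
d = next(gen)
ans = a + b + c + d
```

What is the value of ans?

Step 1: Create generator and consume all values:
  a = next(gen) = 9
  b = next(gen) = 18
  c = next(gen) = 16
  d = next(gen) = 11
Step 2: ans = 9 + 18 + 16 + 11 = 54.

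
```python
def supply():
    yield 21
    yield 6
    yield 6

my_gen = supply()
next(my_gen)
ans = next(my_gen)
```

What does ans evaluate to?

Step 1: supply() creates a generator.
Step 2: next(my_gen) yields 21 (consumed and discarded).
Step 3: next(my_gen) yields 6, assigned to ans.
Therefore ans = 6.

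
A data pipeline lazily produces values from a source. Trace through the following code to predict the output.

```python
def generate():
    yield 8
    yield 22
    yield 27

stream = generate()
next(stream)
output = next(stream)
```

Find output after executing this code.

Step 1: generate() creates a generator.
Step 2: next(stream) yields 8 (consumed and discarded).
Step 3: next(stream) yields 22, assigned to output.
Therefore output = 22.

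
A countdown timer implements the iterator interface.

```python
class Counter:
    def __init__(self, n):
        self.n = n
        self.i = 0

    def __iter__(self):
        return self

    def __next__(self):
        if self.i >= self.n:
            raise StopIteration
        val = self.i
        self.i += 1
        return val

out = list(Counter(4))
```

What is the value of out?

Step 1: Counter(4) creates an iterator counting 0 to 3.
Step 2: list() consumes all values: [0, 1, 2, 3].
Therefore out = [0, 1, 2, 3].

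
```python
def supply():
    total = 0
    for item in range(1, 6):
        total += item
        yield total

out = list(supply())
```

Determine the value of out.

Step 1: Generator accumulates running sum:
  item=1: total = 1, yield 1
  item=2: total = 3, yield 3
  item=3: total = 6, yield 6
  item=4: total = 10, yield 10
  item=5: total = 15, yield 15
Therefore out = [1, 3, 6, 10, 15].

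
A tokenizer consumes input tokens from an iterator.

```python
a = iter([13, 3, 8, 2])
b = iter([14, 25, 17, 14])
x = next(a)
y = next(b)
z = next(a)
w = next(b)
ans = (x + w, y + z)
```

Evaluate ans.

Step 1: a iterates [13, 3, 8, 2], b iterates [14, 25, 17, 14].
Step 2: x = next(a) = 13, y = next(b) = 14.
Step 3: z = next(a) = 3, w = next(b) = 25.
Step 4: ans = (13 + 25, 14 + 3) = (38, 17).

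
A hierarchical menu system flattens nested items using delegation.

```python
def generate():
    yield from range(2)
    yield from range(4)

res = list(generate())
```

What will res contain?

Step 1: Trace yields in order:
  yield 0
  yield 1
  yield 0
  yield 1
  yield 2
  yield 3
Therefore res = [0, 1, 0, 1, 2, 3].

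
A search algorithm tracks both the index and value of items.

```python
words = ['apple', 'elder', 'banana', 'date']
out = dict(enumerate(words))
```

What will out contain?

Step 1: enumerate pairs indices with words:
  0 -> 'apple'
  1 -> 'elder'
  2 -> 'banana'
  3 -> 'date'
Therefore out = {0: 'apple', 1: 'elder', 2: 'banana', 3: 'date'}.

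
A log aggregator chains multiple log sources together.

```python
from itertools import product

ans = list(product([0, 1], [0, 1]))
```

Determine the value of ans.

Step 1: product([0, 1], [0, 1]) gives all pairs:
  (0, 0)
  (0, 1)
  (1, 0)
  (1, 1)
Therefore ans = [(0, 0), (0, 1), (1, 0), (1, 1)].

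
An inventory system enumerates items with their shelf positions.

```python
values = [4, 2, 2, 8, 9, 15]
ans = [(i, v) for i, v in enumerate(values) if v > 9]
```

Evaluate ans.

Step 1: Filter enumerate([4, 2, 2, 8, 9, 15]) keeping v > 9:
  (0, 4): 4 <= 9, excluded
  (1, 2): 2 <= 9, excluded
  (2, 2): 2 <= 9, excluded
  (3, 8): 8 <= 9, excluded
  (4, 9): 9 <= 9, excluded
  (5, 15): 15 > 9, included
Therefore ans = [(5, 15)].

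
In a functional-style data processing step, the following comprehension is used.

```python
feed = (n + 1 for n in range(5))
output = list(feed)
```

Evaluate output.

Step 1: For each n in range(5), compute n+1:
  n=0: 0+1 = 1
  n=1: 1+1 = 2
  n=2: 2+1 = 3
  n=3: 3+1 = 4
  n=4: 4+1 = 5
Therefore output = [1, 2, 3, 4, 5].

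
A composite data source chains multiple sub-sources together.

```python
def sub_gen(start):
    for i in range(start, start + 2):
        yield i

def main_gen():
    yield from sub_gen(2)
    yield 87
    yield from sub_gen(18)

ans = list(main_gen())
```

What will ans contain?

Step 1: main_gen() delegates to sub_gen(2):
  yield 2
  yield 3
Step 2: yield 87
Step 3: Delegates to sub_gen(18):
  yield 18
  yield 19
Therefore ans = [2, 3, 87, 18, 19].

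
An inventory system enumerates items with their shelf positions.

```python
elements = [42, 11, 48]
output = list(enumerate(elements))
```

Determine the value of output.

Step 1: enumerate pairs each element with its index:
  (0, 42)
  (1, 11)
  (2, 48)
Therefore output = [(0, 42), (1, 11), (2, 48)].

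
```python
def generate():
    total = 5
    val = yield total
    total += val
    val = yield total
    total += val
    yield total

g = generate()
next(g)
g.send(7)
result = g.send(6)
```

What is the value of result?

Step 1: next() -> yield total=5.
Step 2: send(7) -> val=7, total = 5+7 = 12, yield 12.
Step 3: send(6) -> val=6, total = 12+6 = 18, yield 18.
Therefore result = 18.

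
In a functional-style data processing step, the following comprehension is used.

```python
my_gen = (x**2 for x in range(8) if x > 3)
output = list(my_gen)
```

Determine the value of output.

Step 1: For range(8), keep x > 3, then square:
  x=0: 0 <= 3, excluded
  x=1: 1 <= 3, excluded
  x=2: 2 <= 3, excluded
  x=3: 3 <= 3, excluded
  x=4: 4 > 3, yield 4**2 = 16
  x=5: 5 > 3, yield 5**2 = 25
  x=6: 6 > 3, yield 6**2 = 36
  x=7: 7 > 3, yield 7**2 = 49
Therefore output = [16, 25, 36, 49].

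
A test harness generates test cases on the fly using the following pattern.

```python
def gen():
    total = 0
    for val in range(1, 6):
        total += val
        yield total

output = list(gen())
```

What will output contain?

Step 1: Generator accumulates running sum:
  val=1: total = 1, yield 1
  val=2: total = 3, yield 3
  val=3: total = 6, yield 6
  val=4: total = 10, yield 10
  val=5: total = 15, yield 15
Therefore output = [1, 3, 6, 10, 15].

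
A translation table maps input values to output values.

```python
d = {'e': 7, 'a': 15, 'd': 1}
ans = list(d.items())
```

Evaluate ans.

Step 1: d.items() returns (key, value) pairs in insertion order.
Therefore ans = [('e', 7), ('a', 15), ('d', 1)].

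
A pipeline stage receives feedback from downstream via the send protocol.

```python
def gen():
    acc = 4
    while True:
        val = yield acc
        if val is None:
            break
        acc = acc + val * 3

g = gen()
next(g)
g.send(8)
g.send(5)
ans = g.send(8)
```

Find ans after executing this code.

Step 1: next() -> yield acc=4.
Step 2: send(8) -> val=8, acc = 4 + 8*3 = 28, yield 28.
Step 3: send(5) -> val=5, acc = 28 + 5*3 = 43, yield 43.
Step 4: send(8) -> val=8, acc = 43 + 8*3 = 67, yield 67.
Therefore ans = 67.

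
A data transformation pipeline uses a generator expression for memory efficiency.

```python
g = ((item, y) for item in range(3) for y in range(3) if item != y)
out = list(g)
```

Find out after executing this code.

Step 1: Nested generator over range(3) x range(3) where item != y:
  (0, 0): excluded (item == y)
  (0, 1): included
  (0, 2): included
  (1, 0): included
  (1, 1): excluded (item == y)
  (1, 2): included
  (2, 0): included
  (2, 1): included
  (2, 2): excluded (item == y)
Therefore out = [(0, 1), (0, 2), (1, 0), (1, 2), (2, 0), (2, 1)].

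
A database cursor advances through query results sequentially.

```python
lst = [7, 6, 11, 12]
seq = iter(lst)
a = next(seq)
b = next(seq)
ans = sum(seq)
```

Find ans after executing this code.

Step 1: Create iterator over [7, 6, 11, 12].
Step 2: a = next() = 7, b = next() = 6.
Step 3: sum() of remaining [11, 12] = 23.
Therefore ans = 23.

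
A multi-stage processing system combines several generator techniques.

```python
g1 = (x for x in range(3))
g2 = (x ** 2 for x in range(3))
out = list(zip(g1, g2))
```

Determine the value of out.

Step 1: g1 produces [0, 1, 2].
Step 2: g2 produces [0, 1, 4].
Step 3: zip pairs them: [(0, 0), (1, 1), (2, 4)].
Therefore out = [(0, 0), (1, 1), (2, 4)].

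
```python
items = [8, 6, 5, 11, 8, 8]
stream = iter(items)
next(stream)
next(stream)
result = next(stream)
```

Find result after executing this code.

Step 1: Create iterator over [8, 6, 5, 11, 8, 8].
Step 2: next() consumes 8.
Step 3: next() consumes 6.
Step 4: next() returns 5.
Therefore result = 5.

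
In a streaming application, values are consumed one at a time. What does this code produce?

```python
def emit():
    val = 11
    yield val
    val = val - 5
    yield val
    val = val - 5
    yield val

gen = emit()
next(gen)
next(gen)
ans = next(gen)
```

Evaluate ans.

Step 1: Trace through generator execution:
  Yield 1: val starts at 11, yield 11
  Yield 2: val = 11 - 5 = 6, yield 6
  Yield 3: val = 6 - 5 = 1, yield 1
Step 2: First next() gets 11, second next() gets the second value, third next() yields 1.
Therefore ans = 1.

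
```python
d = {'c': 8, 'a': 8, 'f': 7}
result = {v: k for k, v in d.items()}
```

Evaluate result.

Step 1: Invert dict (swap keys and values):
  'c': 8 -> 8: 'c'
  'a': 8 -> 8: 'a'
  'f': 7 -> 7: 'f'
Therefore result = {8: 'a', 7: 'f'}.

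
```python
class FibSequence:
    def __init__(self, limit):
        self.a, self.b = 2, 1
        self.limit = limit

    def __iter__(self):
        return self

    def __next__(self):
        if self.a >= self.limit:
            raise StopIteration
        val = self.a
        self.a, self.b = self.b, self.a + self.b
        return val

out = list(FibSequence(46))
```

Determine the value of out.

Step 1: Fibonacci-like sequence (a=2, b=1) until >= 46:
  Yield 2, then a,b = 1,3
  Yield 1, then a,b = 3,4
  Yield 3, then a,b = 4,7
  Yield 4, then a,b = 7,11
  Yield 7, then a,b = 11,18
  Yield 11, then a,b = 18,29
  Yield 18, then a,b = 29,47
  Yield 29, then a,b = 47,76
Step 2: 47 >= 46, stop.
Therefore out = [2, 1, 3, 4, 7, 11, 18, 29].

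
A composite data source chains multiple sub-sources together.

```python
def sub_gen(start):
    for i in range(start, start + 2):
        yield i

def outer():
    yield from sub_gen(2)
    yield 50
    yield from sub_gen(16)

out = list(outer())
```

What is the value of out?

Step 1: outer() delegates to sub_gen(2):
  yield 2
  yield 3
Step 2: yield 50
Step 3: Delegates to sub_gen(16):
  yield 16
  yield 17
Therefore out = [2, 3, 50, 16, 17].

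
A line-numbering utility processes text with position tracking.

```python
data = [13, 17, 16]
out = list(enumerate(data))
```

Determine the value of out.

Step 1: enumerate pairs each element with its index:
  (0, 13)
  (1, 17)
  (2, 16)
Therefore out = [(0, 13), (1, 17), (2, 16)].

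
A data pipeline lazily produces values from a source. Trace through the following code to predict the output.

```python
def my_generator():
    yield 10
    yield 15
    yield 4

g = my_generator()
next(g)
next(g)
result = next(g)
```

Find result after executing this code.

Step 1: my_generator() creates a generator.
Step 2: next(g) yields 10 (consumed and discarded).
Step 3: next(g) yields 15 (consumed and discarded).
Step 4: next(g) yields 4, assigned to result.
Therefore result = 4.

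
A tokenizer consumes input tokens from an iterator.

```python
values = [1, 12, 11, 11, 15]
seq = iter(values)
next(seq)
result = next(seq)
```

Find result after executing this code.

Step 1: Create iterator over [1, 12, 11, 11, 15].
Step 2: next() consumes 1.
Step 3: next() returns 12.
Therefore result = 12.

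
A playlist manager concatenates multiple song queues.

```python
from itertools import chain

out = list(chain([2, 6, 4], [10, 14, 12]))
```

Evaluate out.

Step 1: chain() concatenates iterables: [2, 6, 4] + [10, 14, 12].
Therefore out = [2, 6, 4, 10, 14, 12].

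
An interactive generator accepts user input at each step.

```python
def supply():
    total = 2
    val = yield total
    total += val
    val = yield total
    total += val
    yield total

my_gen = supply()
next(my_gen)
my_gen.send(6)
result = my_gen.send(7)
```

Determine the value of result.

Step 1: next() -> yield total=2.
Step 2: send(6) -> val=6, total = 2+6 = 8, yield 8.
Step 3: send(7) -> val=7, total = 8+7 = 15, yield 15.
Therefore result = 15.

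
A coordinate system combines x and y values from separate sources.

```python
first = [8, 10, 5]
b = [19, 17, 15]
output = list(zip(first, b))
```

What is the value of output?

Step 1: zip pairs elements at same index:
  Index 0: (8, 19)
  Index 1: (10, 17)
  Index 2: (5, 15)
Therefore output = [(8, 19), (10, 17), (5, 15)].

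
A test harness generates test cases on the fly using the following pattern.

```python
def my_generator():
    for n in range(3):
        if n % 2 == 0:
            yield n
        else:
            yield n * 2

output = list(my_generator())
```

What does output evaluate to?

Step 1: For each n in range(3), yield n if even, else n*2:
  n=0 (even): yield 0
  n=1 (odd): yield 1*2 = 2
  n=2 (even): yield 2
Therefore output = [0, 2, 2].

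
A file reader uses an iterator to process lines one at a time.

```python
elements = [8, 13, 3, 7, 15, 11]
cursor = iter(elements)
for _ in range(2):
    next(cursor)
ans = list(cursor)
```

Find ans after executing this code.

Step 1: Create iterator over [8, 13, 3, 7, 15, 11].
Step 2: Advance 2 positions (consuming [8, 13]).
Step 3: list() collects remaining elements: [3, 7, 15, 11].
Therefore ans = [3, 7, 15, 11].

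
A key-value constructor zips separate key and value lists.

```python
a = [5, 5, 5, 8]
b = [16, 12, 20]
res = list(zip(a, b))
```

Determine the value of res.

Step 1: zip stops at shortest (len(a)=4, len(b)=3):
  Index 0: (5, 16)
  Index 1: (5, 12)
  Index 2: (5, 20)
Step 2: Last element of a (8) has no pair, dropped.
Therefore res = [(5, 16), (5, 12), (5, 20)].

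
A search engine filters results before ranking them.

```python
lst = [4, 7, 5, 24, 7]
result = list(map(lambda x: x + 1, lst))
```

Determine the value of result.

Step 1: Apply lambda x: x + 1 to each element:
  4 -> 5
  7 -> 8
  5 -> 6
  24 -> 25
  7 -> 8
Therefore result = [5, 8, 6, 25, 8].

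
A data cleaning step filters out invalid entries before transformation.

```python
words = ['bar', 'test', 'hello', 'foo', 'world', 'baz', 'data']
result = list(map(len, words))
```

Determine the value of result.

Step 1: Map len() to each word:
  'bar' -> 3
  'test' -> 4
  'hello' -> 5
  'foo' -> 3
  'world' -> 5
  'baz' -> 3
  'data' -> 4
Therefore result = [3, 4, 5, 3, 5, 3, 4].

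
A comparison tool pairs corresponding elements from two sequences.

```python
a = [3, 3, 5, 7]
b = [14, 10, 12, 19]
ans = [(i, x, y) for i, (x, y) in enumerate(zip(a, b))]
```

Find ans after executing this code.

Step 1: enumerate(zip(a, b)) gives index with paired elements:
  i=0: (3, 14)
  i=1: (3, 10)
  i=2: (5, 12)
  i=3: (7, 19)
Therefore ans = [(0, 3, 14), (1, 3, 10), (2, 5, 12), (3, 7, 19)].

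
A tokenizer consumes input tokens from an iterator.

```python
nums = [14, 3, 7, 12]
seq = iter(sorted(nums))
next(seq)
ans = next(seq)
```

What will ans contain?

Step 1: sorted([14, 3, 7, 12]) = [3, 7, 12, 14].
Step 2: Create iterator and skip 1 elements.
Step 3: next() returns 7.
Therefore ans = 7.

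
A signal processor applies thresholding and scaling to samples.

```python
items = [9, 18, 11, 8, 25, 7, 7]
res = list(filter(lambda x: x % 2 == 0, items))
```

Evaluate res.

Step 1: Filter elements divisible by 2:
  9 % 2 = 1: removed
  18 % 2 = 0: kept
  11 % 2 = 1: removed
  8 % 2 = 0: kept
  25 % 2 = 1: removed
  7 % 2 = 1: removed
  7 % 2 = 1: removed
Therefore res = [18, 8].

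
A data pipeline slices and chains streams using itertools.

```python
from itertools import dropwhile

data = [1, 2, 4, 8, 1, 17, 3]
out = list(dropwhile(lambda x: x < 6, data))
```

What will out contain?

Step 1: dropwhile drops elements while < 6:
  1 < 6: dropped
  2 < 6: dropped
  4 < 6: dropped
  8: kept (dropping stopped)
Step 2: Remaining elements kept regardless of condition.
Therefore out = [8, 1, 17, 3].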